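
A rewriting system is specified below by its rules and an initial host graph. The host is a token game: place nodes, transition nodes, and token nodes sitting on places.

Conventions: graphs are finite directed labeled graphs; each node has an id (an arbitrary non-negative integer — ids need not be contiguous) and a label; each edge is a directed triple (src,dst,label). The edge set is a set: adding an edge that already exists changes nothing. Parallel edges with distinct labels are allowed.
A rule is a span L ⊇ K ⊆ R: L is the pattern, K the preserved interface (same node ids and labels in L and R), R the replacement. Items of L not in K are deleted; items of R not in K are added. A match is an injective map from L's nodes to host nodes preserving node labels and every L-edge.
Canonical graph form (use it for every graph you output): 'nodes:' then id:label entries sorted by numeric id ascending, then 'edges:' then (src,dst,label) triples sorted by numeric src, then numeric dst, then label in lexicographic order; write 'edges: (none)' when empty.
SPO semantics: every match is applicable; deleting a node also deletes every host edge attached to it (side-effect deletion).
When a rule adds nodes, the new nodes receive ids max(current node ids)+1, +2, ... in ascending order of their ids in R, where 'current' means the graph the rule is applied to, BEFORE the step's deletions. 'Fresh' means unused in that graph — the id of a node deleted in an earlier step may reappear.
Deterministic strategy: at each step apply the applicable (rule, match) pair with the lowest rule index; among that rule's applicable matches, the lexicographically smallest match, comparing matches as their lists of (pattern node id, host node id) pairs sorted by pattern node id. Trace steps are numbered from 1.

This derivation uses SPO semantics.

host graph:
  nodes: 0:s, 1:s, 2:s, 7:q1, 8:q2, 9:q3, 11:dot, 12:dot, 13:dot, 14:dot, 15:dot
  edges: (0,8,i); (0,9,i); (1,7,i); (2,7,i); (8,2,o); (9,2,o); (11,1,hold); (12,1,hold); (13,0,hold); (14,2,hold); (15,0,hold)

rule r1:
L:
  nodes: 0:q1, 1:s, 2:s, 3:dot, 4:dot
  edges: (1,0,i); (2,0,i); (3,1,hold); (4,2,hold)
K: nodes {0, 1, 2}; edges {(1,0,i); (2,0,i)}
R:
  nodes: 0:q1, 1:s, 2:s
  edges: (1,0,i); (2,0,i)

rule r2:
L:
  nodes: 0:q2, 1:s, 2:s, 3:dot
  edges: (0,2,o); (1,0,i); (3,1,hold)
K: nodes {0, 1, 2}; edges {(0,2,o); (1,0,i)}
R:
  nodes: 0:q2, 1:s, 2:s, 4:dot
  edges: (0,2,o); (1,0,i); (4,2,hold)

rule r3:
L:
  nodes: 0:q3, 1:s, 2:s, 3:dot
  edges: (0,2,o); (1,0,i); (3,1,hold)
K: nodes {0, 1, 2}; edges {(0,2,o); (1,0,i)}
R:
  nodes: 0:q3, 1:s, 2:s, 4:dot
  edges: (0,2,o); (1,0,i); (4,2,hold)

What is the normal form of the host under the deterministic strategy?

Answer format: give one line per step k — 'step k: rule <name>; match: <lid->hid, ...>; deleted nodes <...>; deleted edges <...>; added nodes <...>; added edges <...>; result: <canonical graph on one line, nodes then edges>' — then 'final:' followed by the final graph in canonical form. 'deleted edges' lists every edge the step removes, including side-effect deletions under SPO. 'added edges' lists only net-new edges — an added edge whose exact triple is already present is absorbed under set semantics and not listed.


step 1: rule r1; match: 0->7, 1->1, 2->2, 3->11, 4->14; deleted nodes 11, 14; deleted edges (11,1,hold); (14,2,hold); added nodes (none); added edges (none); result: nodes: 0:s, 1:s, 2:s, 7:q1, 8:q2, 9:q3, 12:dot, 13:dot, 15:dot edges: (0,8,i); (0,9,i); (1,7,i); (2,7,i); (8,2,o); (9,2,o); (12,1,hold); (13,0,hold); (15,0,hold)
step 2: rule r2; match: 0->8, 1->0, 2->2, 3->13; deleted nodes 13; deleted edges (13,0,hold); added nodes 16; added edges (16,2,hold); result: nodes: 0:s, 1:s, 2:s, 7:q1, 8:q2, 9:q3, 12:dot, 15:dot, 16:dot edges: (0,8,i); (0,9,i); (1,7,i); (2,7,i); (8,2,o); (9,2,o); (12,1,hold); (15,0,hold); (16,2,hold)
step 3: rule r1; match: 0->7, 1->1, 2->2, 3->12, 4->16; deleted nodes 12, 16; deleted edges (12,1,hold); (16,2,hold); added nodes (none); added edges (none); result: nodes: 0:s, 1:s, 2:s, 7:q1, 8:q2, 9:q3, 15:dot edges: (0,8,i); (0,9,i); (1,7,i); (2,7,i); (8,2,o); (9,2,o); (15,0,hold)
step 4: rule r2; match: 0->8, 1->0, 2->2, 3->15; deleted nodes 15; deleted edges (15,0,hold); added nodes 16; added edges (16,2,hold); result: nodes: 0:s, 1:s, 2:s, 7:q1, 8:q2, 9:q3, 16:dot edges: (0,8,i); (0,9,i); (1,7,i); (2,7,i); (8,2,o); (9,2,o); (16,2,hold)
final:
nodes: 0:s, 1:s, 2:s, 7:q1, 8:q2, 9:q3, 16:dot
edges: (0,8,i); (0,9,i); (1,7,i); (2,7,i); (8,2,o); (9,2,o); (16,2,hold)


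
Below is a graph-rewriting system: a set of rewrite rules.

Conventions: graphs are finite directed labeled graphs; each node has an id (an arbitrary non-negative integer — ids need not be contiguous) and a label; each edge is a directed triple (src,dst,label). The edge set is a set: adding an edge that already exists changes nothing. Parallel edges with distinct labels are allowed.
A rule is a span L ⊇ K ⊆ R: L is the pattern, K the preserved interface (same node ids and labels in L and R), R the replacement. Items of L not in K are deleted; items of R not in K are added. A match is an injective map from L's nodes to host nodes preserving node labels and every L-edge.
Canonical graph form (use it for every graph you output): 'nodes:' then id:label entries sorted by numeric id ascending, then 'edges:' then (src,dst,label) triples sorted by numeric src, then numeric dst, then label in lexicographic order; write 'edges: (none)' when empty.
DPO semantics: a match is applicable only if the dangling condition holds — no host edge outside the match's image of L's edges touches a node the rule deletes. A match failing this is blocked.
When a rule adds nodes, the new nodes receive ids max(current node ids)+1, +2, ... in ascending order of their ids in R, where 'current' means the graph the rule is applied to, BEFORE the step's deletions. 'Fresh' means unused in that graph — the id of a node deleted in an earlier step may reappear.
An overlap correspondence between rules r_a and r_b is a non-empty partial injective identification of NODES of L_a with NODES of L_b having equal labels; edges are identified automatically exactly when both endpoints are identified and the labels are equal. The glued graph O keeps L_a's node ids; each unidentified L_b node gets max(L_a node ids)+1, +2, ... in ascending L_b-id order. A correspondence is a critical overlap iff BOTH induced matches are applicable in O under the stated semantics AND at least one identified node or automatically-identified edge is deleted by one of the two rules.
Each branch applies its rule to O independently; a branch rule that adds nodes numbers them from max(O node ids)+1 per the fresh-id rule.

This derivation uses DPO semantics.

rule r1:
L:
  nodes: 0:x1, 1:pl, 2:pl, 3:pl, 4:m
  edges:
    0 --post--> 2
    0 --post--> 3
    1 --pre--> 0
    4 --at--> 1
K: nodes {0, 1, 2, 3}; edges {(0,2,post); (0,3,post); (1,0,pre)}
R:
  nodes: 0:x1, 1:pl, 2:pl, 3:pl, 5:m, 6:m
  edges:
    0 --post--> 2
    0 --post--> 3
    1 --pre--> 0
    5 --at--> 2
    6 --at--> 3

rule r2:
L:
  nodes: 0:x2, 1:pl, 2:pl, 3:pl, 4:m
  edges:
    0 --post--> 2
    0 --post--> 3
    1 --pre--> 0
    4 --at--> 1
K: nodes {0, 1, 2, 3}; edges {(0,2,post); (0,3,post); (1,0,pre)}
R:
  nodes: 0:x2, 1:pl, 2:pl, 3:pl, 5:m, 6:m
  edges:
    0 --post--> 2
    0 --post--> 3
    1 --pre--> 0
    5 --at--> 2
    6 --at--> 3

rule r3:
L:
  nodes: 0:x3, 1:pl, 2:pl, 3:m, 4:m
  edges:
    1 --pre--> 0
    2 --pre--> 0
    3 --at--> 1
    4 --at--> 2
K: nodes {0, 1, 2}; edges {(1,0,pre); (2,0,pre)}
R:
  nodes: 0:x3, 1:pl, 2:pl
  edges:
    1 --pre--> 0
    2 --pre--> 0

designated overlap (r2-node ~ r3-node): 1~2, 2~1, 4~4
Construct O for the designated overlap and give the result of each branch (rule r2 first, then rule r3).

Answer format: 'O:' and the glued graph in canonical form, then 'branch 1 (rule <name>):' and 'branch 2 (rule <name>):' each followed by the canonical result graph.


O:
nodes: 0:x2, 1:pl, 2:pl, 3:pl, 4:m, 5:x3, 6:m
edges: (0,2,post); (0,3,post); (1,0,pre); (1,5,pre); (2,5,pre); (4,1,at); (6,2,at)
branch 1 (rule r2):
nodes: 0:x2, 1:pl, 2:pl, 3:pl, 5:x3, 6:m, 7:m, 8:m
edges: (0,2,post); (0,3,post); (1,0,pre); (1,5,pre); (2,5,pre); (6,2,at); (7,2,at); (8,3,at)
branch 2 (rule r3):
nodes: 0:x2, 1:pl, 2:pl, 3:pl, 5:x3
edges: (0,2,post); (0,3,post); (1,0,pre); (1,5,pre); (2,5,pre)


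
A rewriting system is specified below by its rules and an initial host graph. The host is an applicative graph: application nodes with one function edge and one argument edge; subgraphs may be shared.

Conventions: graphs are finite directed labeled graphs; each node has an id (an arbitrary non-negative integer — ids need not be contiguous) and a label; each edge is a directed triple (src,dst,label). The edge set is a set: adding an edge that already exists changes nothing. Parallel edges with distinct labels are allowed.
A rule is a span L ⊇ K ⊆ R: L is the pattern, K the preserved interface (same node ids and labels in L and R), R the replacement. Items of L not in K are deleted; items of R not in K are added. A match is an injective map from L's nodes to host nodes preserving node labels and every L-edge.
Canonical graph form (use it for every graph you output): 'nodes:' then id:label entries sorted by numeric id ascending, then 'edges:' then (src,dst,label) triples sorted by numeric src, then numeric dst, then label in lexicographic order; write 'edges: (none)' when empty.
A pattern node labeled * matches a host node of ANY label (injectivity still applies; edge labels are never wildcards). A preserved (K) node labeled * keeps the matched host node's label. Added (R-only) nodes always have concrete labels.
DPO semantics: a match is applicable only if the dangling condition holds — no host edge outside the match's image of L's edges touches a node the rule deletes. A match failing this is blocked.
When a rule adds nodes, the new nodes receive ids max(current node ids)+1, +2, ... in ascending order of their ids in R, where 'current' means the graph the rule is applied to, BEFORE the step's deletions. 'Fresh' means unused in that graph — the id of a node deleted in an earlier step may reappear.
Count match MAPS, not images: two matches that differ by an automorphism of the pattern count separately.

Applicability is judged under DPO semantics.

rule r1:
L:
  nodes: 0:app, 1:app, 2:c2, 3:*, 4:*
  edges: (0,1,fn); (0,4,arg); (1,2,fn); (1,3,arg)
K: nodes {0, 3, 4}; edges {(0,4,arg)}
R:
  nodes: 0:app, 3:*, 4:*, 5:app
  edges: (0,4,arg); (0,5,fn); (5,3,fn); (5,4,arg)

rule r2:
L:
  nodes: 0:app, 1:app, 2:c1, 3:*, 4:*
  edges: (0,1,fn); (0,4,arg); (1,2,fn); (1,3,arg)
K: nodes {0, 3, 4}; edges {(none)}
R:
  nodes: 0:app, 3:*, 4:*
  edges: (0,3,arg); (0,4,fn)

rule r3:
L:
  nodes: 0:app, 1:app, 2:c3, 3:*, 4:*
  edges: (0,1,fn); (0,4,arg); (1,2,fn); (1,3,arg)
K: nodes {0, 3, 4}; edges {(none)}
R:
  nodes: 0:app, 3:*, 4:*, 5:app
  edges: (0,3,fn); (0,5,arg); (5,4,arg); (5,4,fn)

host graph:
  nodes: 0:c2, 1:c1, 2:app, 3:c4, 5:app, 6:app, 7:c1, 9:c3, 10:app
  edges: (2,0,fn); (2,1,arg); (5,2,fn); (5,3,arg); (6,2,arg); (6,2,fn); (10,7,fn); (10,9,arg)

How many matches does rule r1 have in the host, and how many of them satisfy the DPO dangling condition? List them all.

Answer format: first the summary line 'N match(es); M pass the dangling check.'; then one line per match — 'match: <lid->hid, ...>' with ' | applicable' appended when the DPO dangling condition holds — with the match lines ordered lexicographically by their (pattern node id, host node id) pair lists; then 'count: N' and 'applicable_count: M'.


1 match(es); 0 pass the dangling check.
match: 0->5, 1->2, 2->0, 3->1, 4->3
count: 1
applicable_count: 0


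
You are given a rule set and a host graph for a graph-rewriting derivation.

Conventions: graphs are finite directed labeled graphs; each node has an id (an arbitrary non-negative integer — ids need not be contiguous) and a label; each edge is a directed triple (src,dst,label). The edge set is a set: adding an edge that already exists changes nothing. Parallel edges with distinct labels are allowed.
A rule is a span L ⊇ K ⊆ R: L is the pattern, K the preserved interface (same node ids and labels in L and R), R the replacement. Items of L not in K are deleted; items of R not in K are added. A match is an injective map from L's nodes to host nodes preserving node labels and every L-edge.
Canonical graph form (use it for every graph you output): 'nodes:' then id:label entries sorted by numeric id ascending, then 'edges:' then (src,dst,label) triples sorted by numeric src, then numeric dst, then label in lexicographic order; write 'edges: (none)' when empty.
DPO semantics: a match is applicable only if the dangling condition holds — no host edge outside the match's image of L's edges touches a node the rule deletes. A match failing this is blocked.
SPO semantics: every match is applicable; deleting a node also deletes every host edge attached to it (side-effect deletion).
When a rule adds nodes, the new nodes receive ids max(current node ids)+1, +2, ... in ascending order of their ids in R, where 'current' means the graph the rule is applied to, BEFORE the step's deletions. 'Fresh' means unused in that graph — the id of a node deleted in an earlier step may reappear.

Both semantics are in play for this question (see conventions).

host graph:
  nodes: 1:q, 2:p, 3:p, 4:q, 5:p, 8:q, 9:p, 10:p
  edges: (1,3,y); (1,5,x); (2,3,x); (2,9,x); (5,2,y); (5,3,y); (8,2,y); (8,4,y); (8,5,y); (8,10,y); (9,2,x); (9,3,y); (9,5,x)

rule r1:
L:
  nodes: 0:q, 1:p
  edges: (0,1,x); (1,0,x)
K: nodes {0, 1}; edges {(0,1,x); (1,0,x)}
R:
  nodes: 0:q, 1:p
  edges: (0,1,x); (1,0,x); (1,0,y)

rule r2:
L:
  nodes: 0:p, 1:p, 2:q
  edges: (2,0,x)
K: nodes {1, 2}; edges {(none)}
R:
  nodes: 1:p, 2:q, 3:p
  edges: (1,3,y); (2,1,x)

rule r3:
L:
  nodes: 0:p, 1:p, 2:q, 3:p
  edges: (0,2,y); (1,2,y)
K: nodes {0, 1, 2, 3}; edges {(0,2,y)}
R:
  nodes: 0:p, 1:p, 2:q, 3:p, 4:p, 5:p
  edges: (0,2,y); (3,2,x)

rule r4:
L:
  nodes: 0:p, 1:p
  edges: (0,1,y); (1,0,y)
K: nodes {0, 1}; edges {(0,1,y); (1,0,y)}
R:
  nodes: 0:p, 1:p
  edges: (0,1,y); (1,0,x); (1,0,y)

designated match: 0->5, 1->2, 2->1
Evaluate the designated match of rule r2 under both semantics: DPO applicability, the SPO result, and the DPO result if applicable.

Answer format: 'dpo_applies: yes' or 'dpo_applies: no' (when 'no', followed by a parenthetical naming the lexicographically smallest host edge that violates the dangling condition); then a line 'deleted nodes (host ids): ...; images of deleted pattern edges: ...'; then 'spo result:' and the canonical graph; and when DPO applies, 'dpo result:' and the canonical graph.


dpo_applies: no
(the rule deletes node 5, which keeps host edge (5,2,y) outside the match image — the dangling condition fails, DPO blocks; SPO proceeds and side-deletes such edges)
deleted nodes (host ids): 5; images of deleted pattern edges: (1,5,x)
spo result:
nodes: 1:q, 2:p, 3:p, 4:q, 8:q, 9:p, 10:p, 11:p
edges: (1,2,x); (1,3,y); (2,3,x); (2,9,x); (2,11,y); (8,2,y); (8,4,y); (8,10,y); (9,2,x); (9,3,y)


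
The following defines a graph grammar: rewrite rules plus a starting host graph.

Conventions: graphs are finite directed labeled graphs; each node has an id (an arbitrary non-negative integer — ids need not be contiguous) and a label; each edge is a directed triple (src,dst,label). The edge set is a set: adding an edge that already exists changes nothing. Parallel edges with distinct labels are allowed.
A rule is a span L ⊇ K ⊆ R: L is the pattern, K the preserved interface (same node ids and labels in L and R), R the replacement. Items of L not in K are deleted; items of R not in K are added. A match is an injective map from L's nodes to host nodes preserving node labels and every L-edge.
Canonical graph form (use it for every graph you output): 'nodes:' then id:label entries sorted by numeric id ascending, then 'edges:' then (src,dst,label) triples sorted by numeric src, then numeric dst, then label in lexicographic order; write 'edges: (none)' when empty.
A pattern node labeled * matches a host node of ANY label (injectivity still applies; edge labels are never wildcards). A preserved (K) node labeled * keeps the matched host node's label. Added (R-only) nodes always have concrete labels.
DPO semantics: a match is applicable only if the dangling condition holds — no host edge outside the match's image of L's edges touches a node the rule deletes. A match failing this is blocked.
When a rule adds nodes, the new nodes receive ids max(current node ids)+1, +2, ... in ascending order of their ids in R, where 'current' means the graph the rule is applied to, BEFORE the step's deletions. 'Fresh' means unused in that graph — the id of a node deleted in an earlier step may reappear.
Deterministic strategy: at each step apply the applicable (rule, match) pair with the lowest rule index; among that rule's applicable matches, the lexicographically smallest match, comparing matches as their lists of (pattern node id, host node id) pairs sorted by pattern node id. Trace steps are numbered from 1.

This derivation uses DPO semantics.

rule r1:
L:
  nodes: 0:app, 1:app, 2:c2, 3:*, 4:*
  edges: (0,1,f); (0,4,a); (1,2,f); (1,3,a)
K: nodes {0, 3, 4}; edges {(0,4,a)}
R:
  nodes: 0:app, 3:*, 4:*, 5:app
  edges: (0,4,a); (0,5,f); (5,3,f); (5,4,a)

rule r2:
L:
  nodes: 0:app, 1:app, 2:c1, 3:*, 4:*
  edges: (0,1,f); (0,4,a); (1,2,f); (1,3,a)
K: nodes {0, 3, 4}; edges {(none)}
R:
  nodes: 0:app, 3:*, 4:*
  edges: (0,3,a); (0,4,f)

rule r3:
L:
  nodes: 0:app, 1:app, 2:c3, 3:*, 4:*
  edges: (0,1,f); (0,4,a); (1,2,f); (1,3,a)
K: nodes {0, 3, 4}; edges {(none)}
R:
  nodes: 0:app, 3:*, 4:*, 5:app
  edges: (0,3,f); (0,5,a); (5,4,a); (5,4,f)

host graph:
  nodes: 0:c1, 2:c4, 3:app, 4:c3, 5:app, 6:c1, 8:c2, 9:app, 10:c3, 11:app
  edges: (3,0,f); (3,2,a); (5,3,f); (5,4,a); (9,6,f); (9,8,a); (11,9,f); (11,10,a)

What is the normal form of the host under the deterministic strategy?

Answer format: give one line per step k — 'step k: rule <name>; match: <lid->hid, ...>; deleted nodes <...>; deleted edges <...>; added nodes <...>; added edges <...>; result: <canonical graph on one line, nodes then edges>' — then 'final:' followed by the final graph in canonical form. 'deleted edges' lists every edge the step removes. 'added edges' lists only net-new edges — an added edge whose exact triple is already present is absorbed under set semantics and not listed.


step 1: rule r2; match: 0->5, 1->3, 2->0, 3->2, 4->4; deleted nodes 0, 3; deleted edges (3,0,f); (3,2,a); (5,3,f); (5,4,a); added nodes (none); added edges (5,2,a); (5,4,f); result: nodes: 2:c4, 4:c3, 5:app, 6:c1, 8:c2, 9:app, 10:c3, 11:app edges: (5,2,a); (5,4,f); (9,6,f); (9,8,a); (11,9,f); (11,10,a)
step 2: rule r2; match: 0->11, 1->9, 2->6, 3->8, 4->10; deleted nodes 6, 9; deleted edges (9,6,f); (9,8,a); (11,9,f); (11,10,a); added nodes (none); added edges (11,8,a); (11,10,f); result: nodes: 2:c4, 4:c3, 5:app, 8:c2, 10:c3, 11:app edges: (5,2,a); (5,4,f); (11,8,a); (11,10,f)
final:
nodes: 2:c4, 4:c3, 5:app, 8:c2, 10:c3, 11:app
edges: (5,2,a); (5,4,f); (11,8,a); (11,10,f)


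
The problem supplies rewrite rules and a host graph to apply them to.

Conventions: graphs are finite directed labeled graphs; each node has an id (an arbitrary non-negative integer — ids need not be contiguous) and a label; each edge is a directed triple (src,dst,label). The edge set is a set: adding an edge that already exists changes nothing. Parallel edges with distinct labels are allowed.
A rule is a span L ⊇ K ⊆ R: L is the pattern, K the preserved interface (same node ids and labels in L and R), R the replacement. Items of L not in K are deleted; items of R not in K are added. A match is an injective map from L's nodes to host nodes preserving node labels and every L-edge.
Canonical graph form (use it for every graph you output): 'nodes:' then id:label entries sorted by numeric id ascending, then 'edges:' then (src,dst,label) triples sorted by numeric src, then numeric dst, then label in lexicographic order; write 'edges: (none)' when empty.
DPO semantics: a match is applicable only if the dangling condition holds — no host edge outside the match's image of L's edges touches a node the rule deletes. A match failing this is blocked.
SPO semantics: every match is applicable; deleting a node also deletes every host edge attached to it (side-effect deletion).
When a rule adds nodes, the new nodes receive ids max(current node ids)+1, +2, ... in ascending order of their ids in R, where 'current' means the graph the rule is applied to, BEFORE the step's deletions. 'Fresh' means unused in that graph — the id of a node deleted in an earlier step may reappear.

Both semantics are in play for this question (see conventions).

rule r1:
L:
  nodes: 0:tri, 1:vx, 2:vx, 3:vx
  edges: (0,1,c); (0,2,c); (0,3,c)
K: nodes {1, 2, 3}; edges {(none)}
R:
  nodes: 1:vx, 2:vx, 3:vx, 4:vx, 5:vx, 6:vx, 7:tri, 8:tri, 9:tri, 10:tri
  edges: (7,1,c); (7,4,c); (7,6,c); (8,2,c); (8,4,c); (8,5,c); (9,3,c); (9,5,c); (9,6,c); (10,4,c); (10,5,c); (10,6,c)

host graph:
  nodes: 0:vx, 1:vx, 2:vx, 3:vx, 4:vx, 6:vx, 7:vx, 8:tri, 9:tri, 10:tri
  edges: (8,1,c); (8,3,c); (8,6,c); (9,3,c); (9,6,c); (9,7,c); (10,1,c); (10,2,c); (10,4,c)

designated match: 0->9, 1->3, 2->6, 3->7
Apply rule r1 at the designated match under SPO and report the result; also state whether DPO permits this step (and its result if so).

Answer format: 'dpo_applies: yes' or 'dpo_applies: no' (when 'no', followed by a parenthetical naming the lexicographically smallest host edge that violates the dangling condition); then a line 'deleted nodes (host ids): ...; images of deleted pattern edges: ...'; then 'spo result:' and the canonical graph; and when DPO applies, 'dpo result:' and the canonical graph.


dpo_applies: yes
deleted nodes (host ids): 9; images of deleted pattern edges: (9,3,c); (9,6,c); (9,7,c)
spo result:
nodes: 0:vx, 1:vx, 2:vx, 3:vx, 4:vx, 6:vx, 7:vx, 8:tri, 10:tri, 11:vx, 12:vx, 13:vx, 14:tri, 15:tri, 16:tri, 17:tri
edges: (8,1,c); (8,3,c); (8,6,c); (10,1,c); (10,2,c); (10,4,c); (14,3,c); (14,11,c); (14,13,c); (15,6,c); (15,11,c); (15,12,c); (16,7,c); (16,12,c); (16,13,c); (17,11,c); (17,12,c); (17,13,c)
dpo result:
nodes: 0:vx, 1:vx, 2:vx, 3:vx, 4:vx, 6:vx, 7:vx, 8:tri, 10:tri, 11:vx, 12:vx, 13:vx, 14:tri, 15:tri, 16:tri, 17:tri
edges: (8,1,c); (8,3,c); (8,6,c); (10,1,c); (10,2,c); (10,4,c); (14,3,c); (14,11,c); (14,13,c); (15,6,c); (15,11,c); (15,12,c); (16,7,c); (16,12,c); (16,13,c); (17,11,c); (17,12,c); (17,13,c)


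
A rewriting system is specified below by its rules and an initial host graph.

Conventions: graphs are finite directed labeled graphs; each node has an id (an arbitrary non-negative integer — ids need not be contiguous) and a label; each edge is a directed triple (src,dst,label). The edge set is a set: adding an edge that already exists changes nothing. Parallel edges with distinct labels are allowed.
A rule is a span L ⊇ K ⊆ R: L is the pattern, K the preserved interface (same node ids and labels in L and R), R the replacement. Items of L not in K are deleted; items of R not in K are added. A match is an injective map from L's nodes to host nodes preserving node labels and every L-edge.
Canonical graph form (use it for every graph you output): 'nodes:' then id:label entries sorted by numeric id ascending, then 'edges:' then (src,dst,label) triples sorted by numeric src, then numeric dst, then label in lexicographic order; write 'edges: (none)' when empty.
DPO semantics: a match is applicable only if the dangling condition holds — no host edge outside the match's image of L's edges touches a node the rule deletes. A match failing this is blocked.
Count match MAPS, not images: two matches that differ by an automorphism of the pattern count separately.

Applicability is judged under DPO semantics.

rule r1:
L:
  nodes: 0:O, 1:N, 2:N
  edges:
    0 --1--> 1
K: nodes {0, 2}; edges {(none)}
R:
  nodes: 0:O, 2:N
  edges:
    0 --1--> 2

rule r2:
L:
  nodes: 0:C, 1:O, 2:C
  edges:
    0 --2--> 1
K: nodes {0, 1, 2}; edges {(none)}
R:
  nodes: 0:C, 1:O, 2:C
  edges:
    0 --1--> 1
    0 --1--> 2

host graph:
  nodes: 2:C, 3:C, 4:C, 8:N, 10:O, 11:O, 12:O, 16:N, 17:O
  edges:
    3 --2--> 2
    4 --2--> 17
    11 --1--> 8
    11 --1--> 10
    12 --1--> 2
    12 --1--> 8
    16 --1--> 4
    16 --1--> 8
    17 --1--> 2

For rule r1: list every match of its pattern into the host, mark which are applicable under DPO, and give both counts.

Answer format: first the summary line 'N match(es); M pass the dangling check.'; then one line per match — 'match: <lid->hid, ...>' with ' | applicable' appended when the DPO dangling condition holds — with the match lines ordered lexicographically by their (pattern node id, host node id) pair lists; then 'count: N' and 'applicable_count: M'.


2 match(es); 0 pass the dangling check.
match: 0->11, 1->8, 2->16
match: 0->12, 1->8, 2->16
count: 2
applicable_count: 0


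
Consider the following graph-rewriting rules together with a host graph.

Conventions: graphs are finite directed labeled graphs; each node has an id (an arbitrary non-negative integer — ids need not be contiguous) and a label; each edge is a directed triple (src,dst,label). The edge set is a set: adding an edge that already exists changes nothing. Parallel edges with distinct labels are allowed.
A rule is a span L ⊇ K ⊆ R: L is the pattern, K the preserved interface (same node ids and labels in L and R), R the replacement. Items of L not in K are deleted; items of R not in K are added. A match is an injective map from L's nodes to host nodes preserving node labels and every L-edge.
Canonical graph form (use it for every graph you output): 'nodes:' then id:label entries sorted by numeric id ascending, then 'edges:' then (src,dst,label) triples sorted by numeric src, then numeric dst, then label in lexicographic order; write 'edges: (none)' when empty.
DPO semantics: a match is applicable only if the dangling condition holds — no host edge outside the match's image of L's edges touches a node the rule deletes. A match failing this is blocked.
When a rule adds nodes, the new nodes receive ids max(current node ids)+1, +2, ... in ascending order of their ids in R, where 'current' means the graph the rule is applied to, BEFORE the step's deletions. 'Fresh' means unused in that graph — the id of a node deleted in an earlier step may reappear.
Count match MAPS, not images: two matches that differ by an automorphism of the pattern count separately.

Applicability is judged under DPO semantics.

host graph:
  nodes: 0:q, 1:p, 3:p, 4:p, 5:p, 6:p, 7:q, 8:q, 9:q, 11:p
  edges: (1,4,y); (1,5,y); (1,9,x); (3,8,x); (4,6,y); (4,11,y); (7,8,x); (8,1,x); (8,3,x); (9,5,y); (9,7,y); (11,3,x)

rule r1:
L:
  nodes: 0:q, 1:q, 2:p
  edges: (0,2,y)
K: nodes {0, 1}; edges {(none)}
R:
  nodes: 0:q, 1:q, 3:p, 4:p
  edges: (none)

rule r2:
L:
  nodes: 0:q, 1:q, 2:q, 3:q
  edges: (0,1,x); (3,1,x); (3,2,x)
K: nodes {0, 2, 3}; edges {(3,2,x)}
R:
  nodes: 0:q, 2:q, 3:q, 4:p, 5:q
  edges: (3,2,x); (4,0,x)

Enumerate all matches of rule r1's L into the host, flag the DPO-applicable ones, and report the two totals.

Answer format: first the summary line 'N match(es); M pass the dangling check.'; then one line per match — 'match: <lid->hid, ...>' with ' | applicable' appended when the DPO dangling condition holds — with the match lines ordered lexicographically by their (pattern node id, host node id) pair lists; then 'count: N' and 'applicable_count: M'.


3 match(es); 0 pass the dangling check.
match: 0->9, 1->0, 2->5
match: 0->9, 1->7, 2->5
match: 0->9, 1->8, 2->5
count: 3
applicable_count: 0


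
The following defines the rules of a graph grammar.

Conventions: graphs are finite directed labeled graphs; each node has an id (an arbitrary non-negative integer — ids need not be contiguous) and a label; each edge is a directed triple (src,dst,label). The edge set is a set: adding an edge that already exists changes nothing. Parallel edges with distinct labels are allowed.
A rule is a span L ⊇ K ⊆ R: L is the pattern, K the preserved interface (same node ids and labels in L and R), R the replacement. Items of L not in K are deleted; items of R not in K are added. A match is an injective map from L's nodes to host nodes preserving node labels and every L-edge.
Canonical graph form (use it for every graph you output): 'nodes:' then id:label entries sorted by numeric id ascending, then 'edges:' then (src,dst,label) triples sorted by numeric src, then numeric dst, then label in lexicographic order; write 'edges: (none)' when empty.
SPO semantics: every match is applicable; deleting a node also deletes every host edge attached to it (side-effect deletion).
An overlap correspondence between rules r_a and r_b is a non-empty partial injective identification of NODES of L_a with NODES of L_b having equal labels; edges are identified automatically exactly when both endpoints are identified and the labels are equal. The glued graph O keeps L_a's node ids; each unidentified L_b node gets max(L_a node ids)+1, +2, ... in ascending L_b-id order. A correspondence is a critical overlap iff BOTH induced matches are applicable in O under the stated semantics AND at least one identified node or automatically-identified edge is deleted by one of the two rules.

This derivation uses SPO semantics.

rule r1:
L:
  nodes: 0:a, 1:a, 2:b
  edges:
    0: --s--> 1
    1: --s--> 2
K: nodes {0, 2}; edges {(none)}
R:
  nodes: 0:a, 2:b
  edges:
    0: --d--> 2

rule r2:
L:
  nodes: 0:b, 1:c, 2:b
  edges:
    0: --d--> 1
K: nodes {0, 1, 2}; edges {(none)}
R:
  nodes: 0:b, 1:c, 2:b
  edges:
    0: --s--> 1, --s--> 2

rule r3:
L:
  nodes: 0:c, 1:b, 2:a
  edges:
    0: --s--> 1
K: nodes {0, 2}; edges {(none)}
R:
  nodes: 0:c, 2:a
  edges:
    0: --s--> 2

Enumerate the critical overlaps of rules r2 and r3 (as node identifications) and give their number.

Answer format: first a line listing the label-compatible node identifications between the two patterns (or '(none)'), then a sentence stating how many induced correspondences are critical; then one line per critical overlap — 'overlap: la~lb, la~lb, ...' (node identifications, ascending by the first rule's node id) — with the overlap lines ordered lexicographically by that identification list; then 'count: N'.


label-compatible node identifications between L(r2) and L(r3): 0~1, 1~0, 2~1
4 of the induced correspondences are critical overlaps of r2 and r3.
overlap: 0~1
overlap: 0~1, 1~0
overlap: 1~0, 2~1
overlap: 2~1
count: 4


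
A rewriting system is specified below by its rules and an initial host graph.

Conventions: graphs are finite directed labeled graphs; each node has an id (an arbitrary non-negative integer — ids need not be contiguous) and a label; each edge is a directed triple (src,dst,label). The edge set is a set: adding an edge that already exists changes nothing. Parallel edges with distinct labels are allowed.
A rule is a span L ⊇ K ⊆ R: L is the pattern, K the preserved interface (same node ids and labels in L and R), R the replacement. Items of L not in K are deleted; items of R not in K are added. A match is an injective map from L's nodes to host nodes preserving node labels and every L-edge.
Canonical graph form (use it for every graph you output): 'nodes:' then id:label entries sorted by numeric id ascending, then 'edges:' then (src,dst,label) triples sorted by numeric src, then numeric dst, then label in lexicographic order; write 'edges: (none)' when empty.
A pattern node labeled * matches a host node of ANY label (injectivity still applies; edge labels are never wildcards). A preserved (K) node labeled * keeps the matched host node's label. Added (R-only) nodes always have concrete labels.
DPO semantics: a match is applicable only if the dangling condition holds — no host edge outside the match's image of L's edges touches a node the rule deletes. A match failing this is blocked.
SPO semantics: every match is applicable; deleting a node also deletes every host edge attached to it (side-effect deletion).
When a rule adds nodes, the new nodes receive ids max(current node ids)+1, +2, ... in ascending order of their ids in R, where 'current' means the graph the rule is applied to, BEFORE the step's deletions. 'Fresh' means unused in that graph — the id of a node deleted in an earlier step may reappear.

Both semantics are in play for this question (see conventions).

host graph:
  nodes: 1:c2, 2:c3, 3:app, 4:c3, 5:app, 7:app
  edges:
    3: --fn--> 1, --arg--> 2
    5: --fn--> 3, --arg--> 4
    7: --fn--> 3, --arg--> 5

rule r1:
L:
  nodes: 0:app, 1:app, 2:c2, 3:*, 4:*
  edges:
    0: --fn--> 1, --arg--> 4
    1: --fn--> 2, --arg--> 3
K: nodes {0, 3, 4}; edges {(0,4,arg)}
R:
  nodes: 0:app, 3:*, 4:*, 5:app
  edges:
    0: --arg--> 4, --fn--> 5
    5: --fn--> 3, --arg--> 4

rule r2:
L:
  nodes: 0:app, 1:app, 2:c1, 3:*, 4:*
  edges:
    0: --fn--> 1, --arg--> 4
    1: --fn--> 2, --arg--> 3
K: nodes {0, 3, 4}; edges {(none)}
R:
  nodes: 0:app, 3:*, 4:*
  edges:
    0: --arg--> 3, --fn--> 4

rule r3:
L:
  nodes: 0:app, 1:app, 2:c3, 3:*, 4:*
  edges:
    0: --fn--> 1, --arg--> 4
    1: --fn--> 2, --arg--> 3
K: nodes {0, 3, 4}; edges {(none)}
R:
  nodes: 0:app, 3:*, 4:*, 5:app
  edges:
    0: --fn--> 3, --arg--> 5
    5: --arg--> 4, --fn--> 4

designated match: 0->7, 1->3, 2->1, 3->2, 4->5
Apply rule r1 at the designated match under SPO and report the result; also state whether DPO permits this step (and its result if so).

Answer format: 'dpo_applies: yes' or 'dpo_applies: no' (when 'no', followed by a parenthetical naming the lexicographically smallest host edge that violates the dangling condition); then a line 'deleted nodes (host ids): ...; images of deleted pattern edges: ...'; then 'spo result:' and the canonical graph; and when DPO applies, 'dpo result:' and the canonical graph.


dpo_applies: no
(the rule deletes node 3, which keeps host edge (5,3,fn) outside the match image — the dangling condition fails, DPO blocks; SPO proceeds and side-deletes such edges)
deleted nodes (host ids): 1, 3; images of deleted pattern edges: (3,1,fn); (3,2,arg); (7,3,fn)
spo result:
nodes: 2:c3, 4:c3, 5:app, 7:app, 8:app
edges: (5,4,arg); (7,5,arg); (7,8,fn); (8,2,fn); (8,5,arg)


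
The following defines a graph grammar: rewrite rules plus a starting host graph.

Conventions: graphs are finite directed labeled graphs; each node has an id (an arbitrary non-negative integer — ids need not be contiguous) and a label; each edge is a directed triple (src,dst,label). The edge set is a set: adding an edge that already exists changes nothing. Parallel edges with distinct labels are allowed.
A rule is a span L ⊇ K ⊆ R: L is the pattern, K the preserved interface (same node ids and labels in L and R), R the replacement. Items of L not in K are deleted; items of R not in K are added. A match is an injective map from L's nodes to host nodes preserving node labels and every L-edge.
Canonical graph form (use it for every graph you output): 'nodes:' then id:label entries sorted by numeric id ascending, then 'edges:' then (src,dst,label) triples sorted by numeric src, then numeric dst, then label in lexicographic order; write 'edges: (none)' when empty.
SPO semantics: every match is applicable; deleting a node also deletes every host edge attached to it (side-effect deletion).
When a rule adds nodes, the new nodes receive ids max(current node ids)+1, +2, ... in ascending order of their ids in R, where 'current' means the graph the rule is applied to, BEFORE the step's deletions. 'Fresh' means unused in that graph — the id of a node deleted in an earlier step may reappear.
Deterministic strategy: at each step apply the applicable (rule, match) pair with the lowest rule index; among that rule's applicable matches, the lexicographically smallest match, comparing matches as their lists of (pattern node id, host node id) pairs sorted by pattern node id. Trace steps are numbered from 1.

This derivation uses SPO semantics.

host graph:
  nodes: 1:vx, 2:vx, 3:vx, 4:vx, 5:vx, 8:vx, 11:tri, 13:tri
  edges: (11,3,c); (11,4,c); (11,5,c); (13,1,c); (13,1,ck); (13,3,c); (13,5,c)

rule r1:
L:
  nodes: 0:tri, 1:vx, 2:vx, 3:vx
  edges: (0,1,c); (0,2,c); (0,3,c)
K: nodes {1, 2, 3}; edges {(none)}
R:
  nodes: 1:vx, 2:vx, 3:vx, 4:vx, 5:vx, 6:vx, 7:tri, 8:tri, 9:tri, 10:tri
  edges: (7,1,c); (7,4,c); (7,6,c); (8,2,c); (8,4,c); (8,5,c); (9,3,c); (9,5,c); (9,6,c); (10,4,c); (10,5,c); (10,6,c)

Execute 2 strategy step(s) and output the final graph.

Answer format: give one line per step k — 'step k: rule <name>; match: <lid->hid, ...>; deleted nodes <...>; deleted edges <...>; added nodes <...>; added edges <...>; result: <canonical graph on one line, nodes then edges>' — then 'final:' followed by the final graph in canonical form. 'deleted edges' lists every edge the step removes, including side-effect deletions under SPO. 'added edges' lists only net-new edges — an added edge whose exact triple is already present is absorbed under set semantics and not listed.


step 1: rule r1; match: 0->11, 1->3, 2->4, 3->5; deleted nodes 11; deleted edges (11,3,c); (11,4,c); (11,5,c); added nodes 14, 15, 16, 17, 18, 19, 20; added edges (17,3,c); (17,14,c); (17,16,c); (18,4,c); (18,14,c); (18,15,c); (19,5,c); (19,15,c); (19,16,c); (20,14,c); (20,15,c); (20,16,c); result: nodes: 1:vx, 2:vx, 3:vx, 4:vx, 5:vx, 8:vx, 13:tri, 14:vx, 15:vx, 16:vx, 17:tri, 18:tri, 19:tri, 20:tri edges: (13,1,c); (13,1,ck); (13,3,c); (13,5,c); (17,3,c); (17,14,c); (17,16,c); (18,4,c); (18,14,c); (18,15,c); (19,5,c); (19,15,c); (19,16,c); (20,14,c); (20,15,c); (20,16,c)
step 2: rule r1; match: 0->13, 1->1, 2->3, 3->5; deleted nodes 13; deleted edges (13,1,c); (13,1,ck); (13,3,c); (13,5,c); added nodes 21, 22, 23, 24, 25, 26, 27; added edges (24,1,c); (24,21,c); (24,23,c); (25,3,c); (25,21,c); (25,22,c); (26,5,c); (26,22,c); (26,23,c); (27,21,c); (27,22,c); (27,23,c); result: nodes: 1:vx, 2:vx, 3:vx, 4:vx, 5:vx, 8:vx, 14:vx, 15:vx, 16:vx, 17:tri, 18:tri, 19:tri, 20:tri, 21:vx, 22:vx, 23:vx, 24:tri, 25:tri, 26:tri, 27:tri edges: (17,3,c); (17,14,c); (17,16,c); (18,4,c); (18,14,c); (18,15,c); (19,5,c); (19,15,c); (19,16,c); (20,14,c); (20,15,c); (20,16,c); (24,1,c); (24,21,c); (24,23,c); (25,3,c); (25,21,c); (25,22,c); (26,5,c); (26,22,c); (26,23,c); (27,21,c); (27,22,c); (27,23,c)
final:
nodes: 1:vx, 2:vx, 3:vx, 4:vx, 5:vx, 8:vx, 14:vx, 15:vx, 16:vx, 17:tri, 18:tri, 19:tri, 20:tri, 21:vx, 22:vx, 23:vx, 24:tri, 25:tri, 26:tri, 27:tri
edges: (17,3,c); (17,14,c); (17,16,c); (18,4,c); (18,14,c); (18,15,c); (19,5,c); (19,15,c); (19,16,c); (20,14,c); (20,15,c); (20,16,c); (24,1,c); (24,21,c); (24,23,c); (25,3,c); (25,21,c); (25,22,c); (26,5,c); (26,22,c); (26,23,c); (27,21,c); (27,22,c); (27,23,c)


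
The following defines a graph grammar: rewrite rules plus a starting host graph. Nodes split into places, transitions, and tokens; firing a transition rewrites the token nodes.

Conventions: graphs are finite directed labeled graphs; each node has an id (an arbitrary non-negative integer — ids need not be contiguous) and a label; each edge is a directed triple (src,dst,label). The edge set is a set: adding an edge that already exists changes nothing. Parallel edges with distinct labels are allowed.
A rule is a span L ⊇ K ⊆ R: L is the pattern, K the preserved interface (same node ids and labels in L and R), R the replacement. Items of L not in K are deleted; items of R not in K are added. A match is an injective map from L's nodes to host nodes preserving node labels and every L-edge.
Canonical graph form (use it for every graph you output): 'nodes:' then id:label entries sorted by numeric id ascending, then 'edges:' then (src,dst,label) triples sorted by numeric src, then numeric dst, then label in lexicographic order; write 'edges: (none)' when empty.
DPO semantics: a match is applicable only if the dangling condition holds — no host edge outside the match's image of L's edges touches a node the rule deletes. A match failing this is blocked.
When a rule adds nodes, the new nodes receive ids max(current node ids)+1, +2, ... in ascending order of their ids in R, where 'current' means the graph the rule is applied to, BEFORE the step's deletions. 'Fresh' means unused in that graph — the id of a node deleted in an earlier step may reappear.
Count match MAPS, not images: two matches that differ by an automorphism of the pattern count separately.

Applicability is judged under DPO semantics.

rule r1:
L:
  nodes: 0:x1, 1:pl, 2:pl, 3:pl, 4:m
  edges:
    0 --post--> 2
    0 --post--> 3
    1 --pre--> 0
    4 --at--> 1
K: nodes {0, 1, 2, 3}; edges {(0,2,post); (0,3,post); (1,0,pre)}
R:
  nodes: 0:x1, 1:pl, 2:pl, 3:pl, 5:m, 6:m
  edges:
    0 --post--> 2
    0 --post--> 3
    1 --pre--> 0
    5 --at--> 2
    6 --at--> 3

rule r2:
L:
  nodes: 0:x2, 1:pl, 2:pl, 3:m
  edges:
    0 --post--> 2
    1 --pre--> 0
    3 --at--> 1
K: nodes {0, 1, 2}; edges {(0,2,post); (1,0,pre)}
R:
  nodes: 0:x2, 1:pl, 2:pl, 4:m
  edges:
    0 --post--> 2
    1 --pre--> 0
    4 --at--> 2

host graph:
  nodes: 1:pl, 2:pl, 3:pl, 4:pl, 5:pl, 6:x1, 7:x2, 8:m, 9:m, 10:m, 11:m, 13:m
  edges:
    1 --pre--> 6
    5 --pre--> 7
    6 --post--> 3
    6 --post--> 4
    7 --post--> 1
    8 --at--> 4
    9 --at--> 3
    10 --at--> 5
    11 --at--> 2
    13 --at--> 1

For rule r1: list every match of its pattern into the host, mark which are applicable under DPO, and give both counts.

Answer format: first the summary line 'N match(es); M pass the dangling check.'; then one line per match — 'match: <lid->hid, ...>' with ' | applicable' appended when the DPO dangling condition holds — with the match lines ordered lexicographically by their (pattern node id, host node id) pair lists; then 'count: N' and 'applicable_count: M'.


2 match(es); 2 pass the dangling check.
match: 0->6, 1->1, 2->3, 3->4, 4->13 | applicable
match: 0->6, 1->1, 2->4, 3->3, 4->13 | applicable
count: 2
applicable_count: 2
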